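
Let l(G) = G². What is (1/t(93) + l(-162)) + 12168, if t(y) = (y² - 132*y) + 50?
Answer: 137399723/3577 ≈ 38412.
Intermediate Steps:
t(y) = 50 + y² - 132*y
(1/t(93) + l(-162)) + 12168 = (1/(50 + 93² - 132*93) + (-162)²) + 12168 = (1/(50 + 8649 - 12276) + 26244) + 12168 = (1/(-3577) + 26244) + 12168 = (-1/3577 + 26244) + 12168 = 93874787/3577 + 12168 = 137399723/3577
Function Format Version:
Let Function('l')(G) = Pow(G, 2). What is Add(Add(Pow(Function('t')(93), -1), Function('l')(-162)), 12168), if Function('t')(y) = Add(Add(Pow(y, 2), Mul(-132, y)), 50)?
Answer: Rational(137399723, 3577) ≈ 38412.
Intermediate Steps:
Function('t')(y) = Add(50, Pow(y, 2), Mul(-132, y))
Add(Add(Pow(Function('t')(93), -1), Function('l')(-162)), 12168) = Add(Add(Pow(Add(50, Pow(93, 2), Mul(-132, 93)), -1), Pow(-162, 2)), 12168) = Add(Add(Pow(Add(50, 8649, -12276), -1), 26244), 12168) = Add(Add(Pow(-3577, -1), 26244), 12168) = Add(Add(Rational(-1, 3577), 26244), 12168) = Add(Rational(93874787, 3577), 12168) = Rational(137399723, 3577)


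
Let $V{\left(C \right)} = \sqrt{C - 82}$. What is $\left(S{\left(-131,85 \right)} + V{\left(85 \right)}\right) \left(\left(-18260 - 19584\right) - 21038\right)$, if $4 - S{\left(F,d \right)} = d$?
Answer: $4769442 - 58882 \sqrt{3} \approx 4.6675 \cdot 10^{6}$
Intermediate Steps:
$S{\left(F,d \right)} = 4 - d$
$V{\left(C \right)} = \sqrt{-82 + C}$
$\left(S{\left(-131,85 \right)} + V{\left(85 \right)}\right) \left(\left(-18260 - 19584\right) - 21038\right) = \left(\left(4 - 85\right) + \sqrt{-82 + 85}\right) \left(\left(-18260 - 19584\right) - 21038\right) = \left(\left(4 - 85\right) + \sqrt{3}\right) \left(\left(-18260 - 19584\right) - 21038\right) = \left(-81 + \sqrt{3}\right) \left(-37844 - 21038\right) = \left(-81 + \sqrt{3}\right) \left(-58882\right) = 4769442 - 58882 \sqrt{3}$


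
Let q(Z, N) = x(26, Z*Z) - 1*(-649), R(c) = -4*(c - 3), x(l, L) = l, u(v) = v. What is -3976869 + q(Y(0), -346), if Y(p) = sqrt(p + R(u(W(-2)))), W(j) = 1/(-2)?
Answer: -3976194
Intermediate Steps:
W(j) = -1/2
R(c) = 12 - 4*c (R(c) = -4*(-3 + c) = 12 - 4*c)
Y(p) = sqrt(14 + p) (Y(p) = sqrt(p + (12 - 4*(-1/2))) = sqrt(p + (12 + 2)) = sqrt(p + 14) = sqrt(14 + p))
q(Z, N) = 675 (q(Z, N) = 26 - 1*(-649) = 26 + 649 = 675)
-3976869 + q(Y(0), -346) = -3976869 + 675 = -3976194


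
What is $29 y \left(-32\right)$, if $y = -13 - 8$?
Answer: $19488$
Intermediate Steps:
$y = -21$ ($y = -13 - 8 = -21$)
$29 y \left(-32\right) = 29 \left(-21\right) \left(-32\right) = \left(-609\right) \left(-32\right) = 19488$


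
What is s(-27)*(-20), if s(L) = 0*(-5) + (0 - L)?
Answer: -540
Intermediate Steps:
s(L) = -L (s(L) = 0 - L = -L)
s(-27)*(-20) = -1*(-27)*(-20) = 27*(-20) = -540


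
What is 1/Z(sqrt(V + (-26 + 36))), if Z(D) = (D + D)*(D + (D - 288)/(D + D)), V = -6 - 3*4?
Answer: -38/11553 - I*sqrt(2)/46212 ≈ -0.0032892 - 3.0603e-5*I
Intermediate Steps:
V = -18 (V = -6 - 12 = -18)
Z(D) = 2*D*(D + (-288 + D)/(2*D)) (Z(D) = (2*D)*(D + (-288 + D)/((2*D))) = (2*D)*(D + (-288 + D)*(1/(2*D))) = (2*D)*(D + (-288 + D)/(2*D)) = 2*D*(D + (-288 + D)/(2*D)))
1/Z(sqrt(V + (-26 + 36))) = 1/(-288 + sqrt(-18 + (-26 + 36)) + 2*(sqrt(-18 + (-26 + 36)))**2) = 1/(-288 + sqrt(-18 + 10) + 2*(sqrt(-18 + 10))**2) = 1/(-288 + sqrt(-8) + 2*(sqrt(-8))**2) = 1/(-288 + 2*I*sqrt(2) + 2*(2*I*sqrt(2))**2) = 1/(-288 + 2*I*sqrt(2) + 2*(-8)) = 1/(-288 + 2*I*sqrt(2) - 16) = 1/(-304 + 2*I*sqrt(2))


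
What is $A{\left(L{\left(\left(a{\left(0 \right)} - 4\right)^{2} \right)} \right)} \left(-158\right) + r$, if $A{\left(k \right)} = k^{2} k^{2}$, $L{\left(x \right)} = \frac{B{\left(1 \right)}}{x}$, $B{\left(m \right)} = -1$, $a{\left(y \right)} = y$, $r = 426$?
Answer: $\frac{13959089}{32768} \approx 426.0$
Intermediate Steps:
$L{\left(x \right)} = - \frac{1}{x}$
$A{\left(k \right)} = k^{4}$
$A{\left(L{\left(\left(a{\left(0 \right)} - 4\right)^{2} \right)} \right)} \left(-158\right) + r = \left(- \frac{1}{\left(0 - 4\right)^{2}}\right)^{4} \left(-158\right) + 426 = \left(- \frac{1}{\left(-4\right)^{2}}\right)^{4} \left(-158\right) + 426 = \left(- \frac{1}{16}\right)^{4} \left(-158\right) + 426 = \frac{1}{65536} \left(-158\right) + 426 = - \frac{79}{32768} + 426 = \frac{13959089}{32768}$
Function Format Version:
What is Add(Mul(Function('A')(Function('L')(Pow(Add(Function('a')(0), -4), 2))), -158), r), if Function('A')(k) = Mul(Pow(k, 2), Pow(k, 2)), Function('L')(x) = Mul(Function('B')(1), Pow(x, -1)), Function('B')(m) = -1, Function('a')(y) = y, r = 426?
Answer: Rational(13959089, 32768) ≈ 426.00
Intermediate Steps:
Function('L')(x) = Mul(-1, Pow(x, -1))
Function('A')(k) = Pow(k, 4)
Add(Mul(Function('A')(Function('L')(Pow(Add(Function('a')(0), -4), 2))), -158), r) = Add(Mul(Pow(Mul(-1, Pow(Pow(Add(0, -4), 2), -1)), 4), -158), 426) = Add(Mul(Pow(Mul(-1, Pow(Pow(-4, 2), -1)), 4), -158), 426) = Add(Mul(Pow(Mul(-1, Pow(16, -1)), 4), -158), 426) = Add(Mul(Pow(Mul(-1, Rational(1, 16)), 4), -158), 426) = Add(Mul(Pow(Rational(-1, 16), 4), -158), 426) = Add(Mul(Rational(1, 65536), -158), 426) = Add(Rational(-79, 32768), 426) = Rational(13959089, 32768)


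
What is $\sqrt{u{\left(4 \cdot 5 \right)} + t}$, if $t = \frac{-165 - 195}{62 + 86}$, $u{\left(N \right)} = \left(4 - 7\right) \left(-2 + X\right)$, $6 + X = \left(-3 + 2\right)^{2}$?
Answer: $\frac{\sqrt{25419}}{37} \approx 4.309$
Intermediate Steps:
$X = -5$ ($X = -6 + \left(-3 + 2\right)^{2} = -6 + \left(-1\right)^{2} = -6 + 1 = -5$)
$u{\left(N \right)} = 21$ ($u{\left(N \right)} = \left(4 - 7\right) \left(-2 - 5\right) = \left(-3\right) \left(-7\right) = 21$)
$t = - \frac{90}{37}$ ($t = - \frac{360}{148} = \left(-360\right) \frac{1}{148} = - \frac{90}{37} \approx -2.4324$)
$\sqrt{u{\left(4 \cdot 5 \right)} + t} = \sqrt{21 - \frac{90}{37}} = \sqrt{\frac{687}{37}} = \frac{\sqrt{25419}}{37}$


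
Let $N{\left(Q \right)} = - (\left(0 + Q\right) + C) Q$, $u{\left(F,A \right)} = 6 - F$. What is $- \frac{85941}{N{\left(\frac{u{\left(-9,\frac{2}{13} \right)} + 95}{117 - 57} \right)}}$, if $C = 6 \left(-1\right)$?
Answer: $- \frac{3093876}{275} \approx -11250.0$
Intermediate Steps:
$C = -6$
$N{\left(Q \right)} = Q \left(6 - Q\right)$ ($N{\left(Q \right)} = - (\left(0 + Q\right) - 6) Q = - (Q - 6) Q = - (-6 + Q) Q = \left(6 - Q\right) Q = Q \left(6 - Q\right)$)
$- \frac{85941}{N{\left(\frac{u{\left(-9,\frac{2}{13} \right)} + 95}{117 - 57} \right)}} = - \frac{85941}{\frac{\left(6 - -9\right) + 95}{117 - 57} \left(6 - \frac{\left(6 - -9\right) + 95}{117 - 57}\right)} = - \frac{85941}{\frac{\left(6 + 9\right) + 95}{60} \left(6 - \frac{\left(6 + 9\right) + 95}{60}\right)} = - \frac{85941}{\left(15 + 95\right) \frac{1}{60} \left(6 - \left(15 + 95\right) \frac{1}{60}\right)} = - \frac{85941}{110 \cdot \frac{1}{60} \left(6 - 110 \cdot \frac{1}{60}\right)} = - \frac{85941}{\frac{11}{6} \left(6 - \frac{11}{6}\right)} = - \frac{85941}{\frac{11}{6} \cdot \frac{25}{6}} = - \frac{85941}{\frac{275}{36}} = \left(-85941\right) \frac{36}{275} = - \frac{3093876}{275}$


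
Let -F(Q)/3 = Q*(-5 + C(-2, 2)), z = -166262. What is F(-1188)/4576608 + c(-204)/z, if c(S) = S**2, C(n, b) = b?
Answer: -889989777/3522759256 ≈ -0.25264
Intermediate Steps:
F(Q) = 9*Q (F(Q) = -3*Q*(-5 + 2) = -3*Q*(-3) = -(-9)*Q = 9*Q)
F(-1188)/4576608 + c(-204)/z = (9*(-1188))/4576608 + (-204)**2/(-166262) = -10692*1/4576608 + 41616*(-1/166262) = -99/42376 - 20808/83131 = -889989777/3522759256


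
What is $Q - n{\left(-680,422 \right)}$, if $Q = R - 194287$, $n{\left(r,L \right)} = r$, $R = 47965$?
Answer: $-145642$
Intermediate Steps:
$Q = -146322$ ($Q = 47965 - 194287 = -146322$)
$Q - n{\left(-680,422 \right)} = -146322 - -680 = -146322 + 680 = -145642$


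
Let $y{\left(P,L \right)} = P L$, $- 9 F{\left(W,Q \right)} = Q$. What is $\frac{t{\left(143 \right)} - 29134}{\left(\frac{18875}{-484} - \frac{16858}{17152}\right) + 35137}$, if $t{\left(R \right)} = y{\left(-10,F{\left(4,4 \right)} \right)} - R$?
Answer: $- \frac{273384124288}{327780327987} \approx -0.83405$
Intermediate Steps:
$F{\left(W,Q \right)} = - \frac{Q}{9}$
$y{\left(P,L \right)} = L P$
$t{\left(R \right)} = \frac{40}{9} - R$ ($t{\left(R \right)} = \left(- \frac{1}{9}\right) 4 \left(-10\right) - R = \left(- \frac{4}{9}\right) \left(-10\right) - R = \frac{40}{9} - R$)
$\frac{t{\left(143 \right)} - 29134}{\left(\frac{18875}{-484} - \frac{16858}{17152}\right) + 35137} = \frac{\left(\frac{40}{9} - 143\right) - 29134}{\left(\frac{18875}{-484} - \frac{16858}{17152}\right) + 35137} = \frac{\left(\frac{40}{9} - 143\right) - 29134}{\left(18875 \left(- \frac{1}{484}\right) - \frac{8429}{8576}\right) + 35137} = \frac{- \frac{1247}{9} - 29134}{\left(- \frac{18875}{484} - \frac{8429}{8576}\right) + 35137} = - \frac{263453}{9 \left(- \frac{41487909}{1037696} + 35137\right)} = - \frac{263453}{9 \cdot \frac{36420036443}{1037696}} = \left(- \frac{263453}{9}\right) \frac{1037696}{36420036443} = - \frac{273384124288}{327780327987}$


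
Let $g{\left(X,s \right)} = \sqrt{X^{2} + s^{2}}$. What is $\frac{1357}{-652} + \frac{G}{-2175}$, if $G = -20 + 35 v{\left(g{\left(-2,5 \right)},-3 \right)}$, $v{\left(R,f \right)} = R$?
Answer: $- \frac{587687}{283620} - \frac{7 \sqrt{29}}{435} \approx -2.1588$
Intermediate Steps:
$G = -20 + 35 \sqrt{29}$ ($G = -20 + 35 \sqrt{\left(-2\right)^{2} + 5^{2}} = -20 + 35 \sqrt{4 + 25} = -20 + 35 \sqrt{29} \approx 168.48$)
$\frac{1357}{-652} + \frac{G}{-2175} = \frac{1357}{-652} + \frac{-20 + 35 \sqrt{29}}{-2175} = 1357 \left(- \frac{1}{652}\right) + \left(-20 + 35 \sqrt{29}\right) \left(- \frac{1}{2175}\right) = - \frac{1357}{652} + \left(\frac{4}{435} - \frac{7 \sqrt{29}}{435}\right) = - \frac{587687}{283620} - \frac{7 \sqrt{29}}{435}$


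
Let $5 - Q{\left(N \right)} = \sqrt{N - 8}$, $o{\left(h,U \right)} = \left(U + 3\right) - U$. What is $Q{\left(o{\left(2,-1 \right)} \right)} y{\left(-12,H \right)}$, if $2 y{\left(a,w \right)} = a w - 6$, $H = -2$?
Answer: $45 - 9 i \sqrt{5} \approx 45.0 - 20.125 i$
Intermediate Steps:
$o{\left(h,U \right)} = 3$ ($o{\left(h,U \right)} = \left(3 + U\right) - U = 3$)
$Q{\left(N \right)} = 5 - \sqrt{-8 + N}$ ($Q{\left(N \right)} = 5 - \sqrt{N - 8} = 5 - \sqrt{-8 + N}$)
$y{\left(a,w \right)} = -3 + \frac{a w}{2}$ ($y{\left(a,w \right)} = \frac{a w - 6}{2} = \frac{-6 + a w}{2} = -3 + \frac{a w}{2}$)
$Q{\left(o{\left(2,-1 \right)} \right)} y{\left(-12,H \right)} = \left(5 - \sqrt{-8 + 3}\right) \left(-3 + \frac{1}{2} \left(-12\right) \left(-2\right)\right) = \left(5 - \sqrt{-5}\right) \left(-3 + 12\right) = \left(5 - i \sqrt{5}\right) 9 = 45 - 9 i \sqrt{5}$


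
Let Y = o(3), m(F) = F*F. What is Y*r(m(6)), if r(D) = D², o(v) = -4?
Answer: -5184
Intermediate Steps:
m(F) = F²
Y = -4
Y*r(m(6)) = -4*(6²)² = -4*36² = -4*1296 = -5184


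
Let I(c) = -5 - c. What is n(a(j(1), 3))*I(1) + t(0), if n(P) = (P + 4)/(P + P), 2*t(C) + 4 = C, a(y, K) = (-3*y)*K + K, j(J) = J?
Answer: -3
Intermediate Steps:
a(y, K) = K - 3*K*y (a(y, K) = -3*K*y + K = K - 3*K*y)
t(C) = -2 + C/2
n(P) = (4 + P)/(2*P) (n(P) = (4 + P)/((2*P)) = (4 + P)*(1/(2*P)) = (4 + P)/(2*P))
n(a(j(1), 3))*I(1) + t(0) = ((4 + 3*(1 - 3*1))/(2*((3*(1 - 3*1)))))*(-5 - 1*1) + (-2 + (1/2)*0) = ((4 + 3*(1 - 3))/(2*((3*(1 - 3)))))*(-5 - 1) + (-2 + 0) = ((4 + 3*(-2))/(2*((3*(-2)))))*(-6) - 2 = ((1/2)*(4 - 6)/(-6))*(-6) - 2 = ((1/2)*(-1/6)*(-2))*(-6) - 2 = (1/6)*(-6) - 2 = -1 - 2 = -3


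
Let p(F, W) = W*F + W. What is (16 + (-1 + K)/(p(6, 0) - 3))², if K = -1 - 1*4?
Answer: 324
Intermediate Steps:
p(F, W) = W + F*W (p(F, W) = F*W + W = W + F*W)
K = -5 (K = -1 - 4 = -5)
(16 + (-1 + K)/(p(6, 0) - 3))² = (16 + (-1 - 5)/(0*(1 + 6) - 3))² = (16 - 6/(0*7 - 3))² = (16 - 6/(0 - 3))² = (16 - 6/(-3))² = (16 - 6*(-⅓))² = (16 + 2)² = 18² = 324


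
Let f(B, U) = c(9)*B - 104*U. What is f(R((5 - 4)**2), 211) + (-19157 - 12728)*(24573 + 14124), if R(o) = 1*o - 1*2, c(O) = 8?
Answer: -1233875797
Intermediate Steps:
R(o) = -2 + o (R(o) = o - 2 = -2 + o)
f(B, U) = -104*U + 8*B (f(B, U) = 8*B - 104*U = -104*U + 8*B)
f(R((5 - 4)**2), 211) + (-19157 - 12728)*(24573 + 14124) = (-104*211 + 8*(-2 + (5 - 4)**2)) + (-19157 - 12728)*(24573 + 14124) = (-21944 + 8*(-2 + 1**2)) - 31885*38697 = (-21944 + 8*(-2 + 1)) - 1233853845 = (-21944 + 8*(-1)) - 1233853845 = (-21944 - 8) - 1233853845 = -21952 - 1233853845 = -1233875797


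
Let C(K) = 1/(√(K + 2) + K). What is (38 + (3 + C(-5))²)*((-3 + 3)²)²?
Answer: 0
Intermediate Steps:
C(K) = 1/(K + √(2 + K)) (C(K) = 1/(√(2 + K) + K) = 1/(K + √(2 + K)))
(38 + (3 + C(-5))²)*((-3 + 3)²)² = (38 + (3 + 1/(-5 + √(2 - 5)))²)*((-3 + 3)²)² = (38 + (3 + 1/(-5 + √(-3)))²)*(0²)² = (38 + (3 + 1/(-5 + I*√3))²)*0² = (38 + (3 + 1/(-5 + I*√3))²)*0 = 0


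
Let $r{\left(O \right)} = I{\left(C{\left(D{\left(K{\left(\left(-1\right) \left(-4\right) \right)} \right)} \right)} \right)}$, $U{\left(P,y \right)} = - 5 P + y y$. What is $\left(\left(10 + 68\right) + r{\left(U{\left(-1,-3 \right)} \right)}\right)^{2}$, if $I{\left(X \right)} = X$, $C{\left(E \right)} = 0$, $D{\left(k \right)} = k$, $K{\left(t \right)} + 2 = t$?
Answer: $6084$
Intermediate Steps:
$K{\left(t \right)} = -2 + t$
$U{\left(P,y \right)} = y^{2} - 5 P$ ($U{\left(P,y \right)} = - 5 P + y^{2} = y^{2} - 5 P$)
$r{\left(O \right)} = 0$
$\left(\left(10 + 68\right) + r{\left(U{\left(-1,-3 \right)} \right)}\right)^{2} = \left(\left(10 + 68\right) + 0\right)^{2} = \left(78 + 0\right)^{2} = 78^{2} = 6084$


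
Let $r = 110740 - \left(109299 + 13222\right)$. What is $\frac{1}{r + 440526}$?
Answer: $\frac{1}{428745} \approx 2.3324 \cdot 10^{-6}$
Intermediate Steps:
$r = -11781$ ($r = 110740 - 122521 = -11781$)
$\frac{1}{r + 440526} = \frac{1}{-11781 + 440526} = \frac{1}{428745}$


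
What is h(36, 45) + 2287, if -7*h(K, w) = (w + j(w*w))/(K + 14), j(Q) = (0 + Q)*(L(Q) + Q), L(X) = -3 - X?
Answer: 80648/35 ≈ 2304.2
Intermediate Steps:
j(Q) = -3*Q (j(Q) = (0 + Q)*((-3 - Q) + Q) = Q*(-3) = -3*Q)
h(K, w) = -(w - 3*w**2)/(7*(14 + K)) (h(K, w) = -(w - 3*w*w)/(7*(K + 14)) = -(w - 3*w**2)/(7*(14 + K)))
h(36, 45) + 2287 = (1/7)*45*(-1 + 3*45)/(14 + 36) + 2287 = (1/7)*45*(-1 + 135)/50 + 2287 = (1/7)*45*(1/50)*134 + 2287 = 603/35 + 2287 = 80648/35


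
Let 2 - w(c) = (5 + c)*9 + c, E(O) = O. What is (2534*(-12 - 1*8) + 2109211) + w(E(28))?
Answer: 2058208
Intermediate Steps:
w(c) = -43 - 10*c (w(c) = 2 - ((5 + c)*9 + c) = 2 - ((45 + 9*c) + c) = 2 - (45 + 10*c) = 2 + (-45 - 10*c) = -43 - 10*c)
(2534*(-12 - 1*8) + 2109211) + w(E(28)) = (2534*(-12 - 1*8) + 2109211) + (-43 - 10*28) = (2534*(-12 - 8) + 2109211) + (-43 - 280) = (2534*(-20) + 2109211) - 323 = (-50680 + 2109211) - 323 = 2058531 - 323 = 2058208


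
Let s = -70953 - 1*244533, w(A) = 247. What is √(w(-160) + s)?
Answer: I*√315239 ≈ 561.46*I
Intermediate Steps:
s = -315486 (s = -70953 - 244533 = -315486)
√(w(-160) + s) = √(247 - 315486) = √(-315239) = I*√315239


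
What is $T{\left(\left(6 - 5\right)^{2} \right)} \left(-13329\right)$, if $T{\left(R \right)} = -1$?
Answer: $13329$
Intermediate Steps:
$T{\left(\left(6 - 5\right)^{2} \right)} \left(-13329\right) = \left(-1\right) \left(-13329\right) = 13329$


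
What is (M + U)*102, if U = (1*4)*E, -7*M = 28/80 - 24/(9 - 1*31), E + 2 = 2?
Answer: -16167/770 ≈ -20.996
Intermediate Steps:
E = 0 (E = -2 + 2 = 0)
M = -317/1540 (M = -(28/80 - 24/(9 - 1*31))/7 = -(28*(1/80) - 24/(9 - 31))/7 = -(7/20 - 24/(-22))/7 = -(7/20 - 24*(-1/22))/7 = -(7/20 + 12/11)/7 = -⅐*317/220 = -317/1540 ≈ -0.20584)
U = 0 (U = (1*4)*0 = 4*0 = 0)
(M + U)*102 = (-317/1540 + 0)*102 = -317/1540*102 = -16167/770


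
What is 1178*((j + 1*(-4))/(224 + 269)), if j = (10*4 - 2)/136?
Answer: -149017/16762 ≈ -8.8902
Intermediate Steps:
j = 19/68 (j = (40 - 2)*(1/136) = 38*(1/136) = 19/68 ≈ 0.27941)
1178*((j + 1*(-4))/(224 + 269)) = 1178*((19/68 + 1*(-4))/(224 + 269)) = 1178*((19/68 - 4)/493) = 1178*(-253/68*1/493) = 1178*(-253/33524) = -149017/16762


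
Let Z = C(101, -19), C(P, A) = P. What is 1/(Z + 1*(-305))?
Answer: -1/204 ≈ -0.0049020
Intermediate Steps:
Z = 101
1/(Z + 1*(-305)) = 1/(101 + 1*(-305)) = 1/(101 - 305) = 1/(-204) = -1/204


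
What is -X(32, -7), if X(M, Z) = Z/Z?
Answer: -1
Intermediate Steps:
X(M, Z) = 1
-X(32, -7) = -1*1 = -1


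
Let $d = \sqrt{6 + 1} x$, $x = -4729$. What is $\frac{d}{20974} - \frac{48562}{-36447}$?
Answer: $\frac{48562}{36447} - \frac{4729 \sqrt{7}}{20974} \approx 0.73586$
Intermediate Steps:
$d = - 4729 \sqrt{7}$ ($d = \sqrt{6 + 1} \left(-4729\right) = \sqrt{7} \left(-4729\right) = - 4729 \sqrt{7} \approx -12512.0$)
$\frac{d}{20974} - \frac{48562}{-36447} = \frac{\left(-4729\right) \sqrt{7}}{20974} - \frac{48562}{-36447} = - 4729 \sqrt{7} \cdot \frac{1}{20974} - - \frac{48562}{36447} = - \frac{4729 \sqrt{7}}{20974} + \frac{48562}{36447} = \frac{48562}{36447} - \frac{4729 \sqrt{7}}{20974}$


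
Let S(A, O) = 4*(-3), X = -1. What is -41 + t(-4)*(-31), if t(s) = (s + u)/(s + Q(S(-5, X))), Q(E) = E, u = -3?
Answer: -873/16 ≈ -54.563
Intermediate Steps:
S(A, O) = -12
t(s) = (-3 + s)/(-12 + s) (t(s) = (s - 3)/(s - 12) = (-3 + s)/(-12 + s))
-41 + t(-4)*(-31) = -41 + ((-3 - 4)/(-12 - 4))*(-31) = -41 + (-7/(-16))*(-31) = -41 - 1/16*(-7)*(-31) = -41 + (7/16)*(-31) = -41 - 217/16 = -873/16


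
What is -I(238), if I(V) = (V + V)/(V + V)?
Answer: -1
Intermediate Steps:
I(V) = 1 (I(V) = (2*V)/((2*V)) = (2*V)*(1/(2*V)) = 1)
-I(238) = -1*1 = -1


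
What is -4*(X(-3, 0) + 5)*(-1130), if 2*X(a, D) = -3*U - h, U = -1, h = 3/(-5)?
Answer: 30736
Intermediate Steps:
h = -⅗ (h = 3*(-⅕) = -⅗ ≈ -0.60000)
X(a, D) = 9/5 (X(a, D) = (-3*(-1) - 1*(-⅗))/2 = (3 + ⅗)/2 = (½)*(18/5) = 9/5)
-4*(X(-3, 0) + 5)*(-1130) = -4*(9/5 + 5)*(-1130) = -4*34/5*(-1130) = -136/5*(-1130) = 30736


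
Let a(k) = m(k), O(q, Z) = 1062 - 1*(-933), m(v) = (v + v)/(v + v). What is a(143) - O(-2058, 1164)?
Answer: -1994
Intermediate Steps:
m(v) = 1 (m(v) = (2*v)/((2*v)) = (2*v)*(1/(2*v)) = 1)
O(q, Z) = 1995 (O(q, Z) = 1062 + 933 = 1995)
a(k) = 1
a(143) - O(-2058, 1164) = 1 - 1*1995 = 1 - 1995 = -1994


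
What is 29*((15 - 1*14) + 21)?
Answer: 638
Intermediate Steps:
29*((15 - 1*14) + 21) = 29*((15 - 14) + 21) = 29*(1 + 21) = 29*22 = 638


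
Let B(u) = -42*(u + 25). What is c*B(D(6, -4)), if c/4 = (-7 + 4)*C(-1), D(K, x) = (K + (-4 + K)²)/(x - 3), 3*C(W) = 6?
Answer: 23760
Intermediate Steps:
C(W) = 2 (C(W) = (⅓)*6 = 2)
D(K, x) = (K + (-4 + K)²)/(-3 + x)
B(u) = -1050 - 42*u (B(u) = -42*(25 + u) = -1050 - 42*u)
c = -24 (c = 4*((-7 + 4)*2) = 4*(-3*2) = 4*(-6) = -24)
c*B(D(6, -4)) = -24*(-1050 - 42*(6 + (-4 + 6)²)/(-3 - 4)) = -24*(-1050 - 42*(6 + 2²)/(-7)) = -24*(-1050 - (-6)*(6 + 4)) = -24*(-1050 - (-6)*10) = -24*(-1050 - 42*(-10/7)) = -24*(-1050 + 60) = -24*(-990) = 23760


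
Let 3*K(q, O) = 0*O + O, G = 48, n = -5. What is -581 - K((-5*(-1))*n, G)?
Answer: -597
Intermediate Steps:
K(q, O) = O/3 (K(q, O) = (0*O + O)/3 = (0 + O)/3 = O/3)
-581 - K((-5*(-1))*n, G) = -581 - 48/3 = -581 - 1*16 = -581 - 16 = -597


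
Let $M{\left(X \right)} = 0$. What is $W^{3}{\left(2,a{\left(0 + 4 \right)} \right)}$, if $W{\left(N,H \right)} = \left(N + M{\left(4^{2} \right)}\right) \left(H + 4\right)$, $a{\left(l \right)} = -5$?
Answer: $-8$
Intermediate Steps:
$W{\left(N,H \right)} = N \left(4 + H\right)$ ($W{\left(N,H \right)} = \left(N + 0\right) \left(H + 4\right) = N \left(4 + H\right)$)
$W^{3}{\left(2,a{\left(0 + 4 \right)} \right)} = \left(2 \left(4 - 5\right)\right)^{3} = \left(2 \left(-1\right)\right)^{3} = \left(-2\right)^{3} = -8$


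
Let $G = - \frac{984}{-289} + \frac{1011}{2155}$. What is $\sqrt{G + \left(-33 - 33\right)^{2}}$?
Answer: $\frac{\sqrt{5851488134445}}{36635} \approx 66.029$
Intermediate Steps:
$G = \frac{2412699}{622795}$ ($G = \left(-984\right) \left(- \frac{1}{289}\right) + 1011 \cdot \frac{1}{2155} = \frac{984}{289} + \frac{1011}{2155} = \frac{2412699}{622795} \approx 3.874$)
$\sqrt{G + \left(-33 - 33\right)^{2}} = \sqrt{\frac{2412699}{622795} + \left(-33 - 33\right)^{2}} = \sqrt{\frac{2412699}{622795} + \left(-66\right)^{2}} = \sqrt{\frac{2412699}{622795} + 4356} = \sqrt{\frac{2715307719}{622795}} = \frac{\sqrt{5851488134445}}{36635}$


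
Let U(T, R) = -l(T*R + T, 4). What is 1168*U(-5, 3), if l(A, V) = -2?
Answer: 2336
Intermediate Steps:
U(T, R) = 2 (U(T, R) = -1*(-2) = 2)
1168*U(-5, 3) = 1168*2 = 2336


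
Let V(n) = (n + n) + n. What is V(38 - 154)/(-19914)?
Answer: 58/3319 ≈ 0.017475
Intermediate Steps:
V(n) = 3*n (V(n) = 2*n + n = 3*n)
V(38 - 154)/(-19914) = (3*(38 - 154))/(-19914) = (3*(-116))*(-1/19914) = -348*(-1/19914) = 58/3319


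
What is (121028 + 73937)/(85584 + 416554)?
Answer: 194965/502138 ≈ 0.38827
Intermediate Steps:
(121028 + 73937)/(85584 + 416554) = 194965/502138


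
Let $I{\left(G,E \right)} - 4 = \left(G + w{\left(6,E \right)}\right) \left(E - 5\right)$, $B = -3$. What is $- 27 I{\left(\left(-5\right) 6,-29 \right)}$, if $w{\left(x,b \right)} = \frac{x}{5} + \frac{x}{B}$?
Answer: $- \frac{141912}{5} \approx -28382.0$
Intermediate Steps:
$w{\left(x,b \right)} = - \frac{2 x}{15}$ ($w{\left(x,b \right)} = \frac{x}{5} + \frac{x}{-3} = x \frac{1}{5} + x \left(- \frac{1}{3}\right) = \frac{x}{5} - \frac{x}{3} = - \frac{2 x}{15}$)
$I{\left(G,E \right)} = 4 + \left(-5 + E\right) \left(- \frac{4}{5} + G\right)$ ($I{\left(G,E \right)} = 4 + \left(G - \frac{4}{5}\right) \left(E - 5\right) = 4 + \left(G - \frac{4}{5}\right) \left(-5 + E\right) = 4 + \left(- \frac{4}{5} + G\right) \left(-5 + E\right) = 4 + \left(-5 + E\right) \left(- \frac{4}{5} + G\right)$)
$- 27 I{\left(\left(-5\right) 6,-29 \right)} = - 27 \left(8 - 5 \left(\left(-5\right) 6\right) - - \frac{116}{5} - 29 \left(\left(-5\right) 6\right)\right) = - 27 \left(8 - -150 + \frac{116}{5} - -870\right) = - 27 \left(8 + 150 + \frac{116}{5} + 870\right) = \left(-27\right) \frac{5256}{5} = - \frac{141912}{5}$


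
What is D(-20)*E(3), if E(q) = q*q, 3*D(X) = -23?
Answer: -69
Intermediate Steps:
D(X) = -23/3 (D(X) = (⅓)*(-23) = -23/3)
E(q) = q²
D(-20)*E(3) = -23/3*3² = -23/3*9 = -69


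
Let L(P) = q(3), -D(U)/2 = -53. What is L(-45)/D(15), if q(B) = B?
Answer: 3/106 ≈ 0.028302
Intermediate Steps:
D(U) = 106 (D(U) = -2*(-53) = 106)
L(P) = 3
L(-45)/D(15) = 3/106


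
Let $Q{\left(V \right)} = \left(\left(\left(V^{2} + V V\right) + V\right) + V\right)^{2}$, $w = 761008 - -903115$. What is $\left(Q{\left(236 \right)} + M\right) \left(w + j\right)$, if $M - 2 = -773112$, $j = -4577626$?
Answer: $-36456026106455158$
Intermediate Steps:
$w = 1664123$ ($w = 761008 + 903115 = 1664123$)
$M = -773110$ ($M = 2 - 773112 = -773110$)
$Q{\left(V \right)} = \left(2 V + 2 V^{2}\right)^{2}$ ($Q{\left(V \right)} = \left(\left(\left(V^{2} + V^{2}\right) + V\right) + V\right)^{2} = \left(\left(2 V^{2} + V\right) + V\right)^{2} = \left(\left(V + 2 V^{2}\right) + V\right)^{2} = \left(2 V + 2 V^{2}\right)^{2}$)
$\left(Q{\left(236 \right)} + M\right) \left(w + j\right) = \left(4 \cdot 236^{2} \left(1 + 236\right)^{2} - 773110\right) \left(1664123 - 4577626\right) = \left(4 \cdot 55696 \cdot 237^{2} - 773110\right) \left(-2913503\right) = \left(4 \cdot 55696 \cdot 56169 - 773110\right) \left(-2913503\right) = \left(12513554496 - 773110\right) \left(-2913503\right) = 12512781386 \left(-2913503\right) = -36456026106455158$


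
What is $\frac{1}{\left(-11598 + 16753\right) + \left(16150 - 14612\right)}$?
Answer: $\frac{1}{6693} \approx 0.00014941$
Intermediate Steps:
$\frac{1}{\left(-11598 + 16753\right) + \left(16150 - 14612\right)} = \frac{1}{5155 + \left(16150 - 14612\right)} = \frac{1}{5155 + 1538} = \frac{1}{6693}$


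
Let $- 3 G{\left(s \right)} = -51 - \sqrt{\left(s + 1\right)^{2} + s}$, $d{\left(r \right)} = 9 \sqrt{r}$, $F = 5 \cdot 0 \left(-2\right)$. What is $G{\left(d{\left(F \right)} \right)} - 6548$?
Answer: $- \frac{19592}{3} \approx -6530.7$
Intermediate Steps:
$F = 0$ ($F = 0 \left(-2\right) = 0$)
$G{\left(s \right)} = 17 + \frac{\sqrt{s + \left(1 + s\right)^{2}}}{3}$ ($G{\left(s \right)} = - \frac{-51 - \sqrt{\left(s + 1\right)^{2} + s}}{3} = - \frac{-51 - \sqrt{\left(1 + s\right)^{2} + s}}{3} = - \frac{-51 - \sqrt{s + \left(1 + s\right)^{2}}}{3} = 17 + \frac{\sqrt{s + \left(1 + s\right)^{2}}}{3}$)
$G{\left(d{\left(F \right)} \right)} - 6548 = \left(17 + \frac{\sqrt{9 \sqrt{0} + \left(1 + 9 \sqrt{0}\right)^{2}}}{3}\right) - 6548 = \left(17 + \frac{\sqrt{9 \cdot 0 + \left(1 + 9 \cdot 0\right)^{2}}}{3}\right) - 6548 = \left(17 + \frac{\sqrt{0 + \left(1 + 0\right)^{2}}}{3}\right) - 6548 = \left(17 + \frac{\sqrt{0 + 1^{2}}}{3}\right) - 6548 = \left(17 + \frac{\sqrt{0 + 1}}{3}\right) - 6548 = \left(17 + \frac{\sqrt{1}}{3}\right) - 6548 = \left(17 + \frac{1}{3} \cdot 1\right) - 6548 = \left(17 + \frac{1}{3}\right) - 6548 = \frac{52}{3} - 6548 = - \frac{19592}{3}$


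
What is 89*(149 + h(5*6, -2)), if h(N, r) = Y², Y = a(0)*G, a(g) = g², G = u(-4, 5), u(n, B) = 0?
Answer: 13261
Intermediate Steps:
G = 0
Y = 0 (Y = 0²*0 = 0*0 = 0)
h(N, r) = 0 (h(N, r) = 0² = 0)
89*(149 + h(5*6, -2)) = 89*(149 + 0) = 89*149 = 13261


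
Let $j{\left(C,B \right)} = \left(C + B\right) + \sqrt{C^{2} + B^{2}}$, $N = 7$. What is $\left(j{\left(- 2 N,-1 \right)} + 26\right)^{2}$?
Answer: $\left(11 + \sqrt{197}\right)^{2} \approx 626.79$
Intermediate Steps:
$j{\left(C,B \right)} = B + C + \sqrt{B^{2} + C^{2}}$ ($j{\left(C,B \right)} = \left(B + C\right) + \sqrt{B^{2} + C^{2}} = B + C + \sqrt{B^{2} + C^{2}}$)
$\left(j{\left(- 2 N,-1 \right)} + 26\right)^{2} = \left(\left(-1 - 14 + \sqrt{\left(-1\right)^{2} + \left(\left(-2\right) 7\right)^{2}}\right) + 26\right)^{2} = \left(\left(-1 - 14 + \sqrt{1 + \left(-14\right)^{2}}\right) + 26\right)^{2} = \left(\left(-1 - 14 + \sqrt{1 + 196}\right) + 26\right)^{2} = \left(\left(-1 - 14 + \sqrt{197}\right) + 26\right)^{2} = \left(\left(-15 + \sqrt{197}\right) + 26\right)^{2} = \left(11 + \sqrt{197}\right)^{2}$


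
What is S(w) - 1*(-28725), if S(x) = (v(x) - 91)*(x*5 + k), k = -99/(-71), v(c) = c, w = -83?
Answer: 7149159/71 ≈ 1.0069e+5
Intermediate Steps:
k = 99/71 (k = -99*(-1/71) = 99/71 ≈ 1.3944)
S(x) = (-91 + x)*(99/71 + 5*x) (S(x) = (x - 91)*(x*5 + 99/71) = (-91 + x)*(5*x + 99/71) = (-91 + x)*(99/71 + 5*x))
S(w) - 1*(-28725) = (-9009/71 + 5*(-83)**2 - 32206/71*(-83)) - 1*(-28725) = (-9009/71 + 5*6889 + 2673098/71) + 28725 = (-9009/71 + 34445 + 2673098/71) + 28725 = 5109684/71 + 28725 = 7149159/71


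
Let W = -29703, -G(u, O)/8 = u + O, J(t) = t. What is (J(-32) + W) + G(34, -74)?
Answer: -29415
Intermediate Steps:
G(u, O) = -8*O - 8*u (G(u, O) = -8*(u + O) = -8*(O + u) = -8*O - 8*u)
(J(-32) + W) + G(34, -74) = (-32 - 29703) + (-8*(-74) - 8*34) = -29735 + (592 - 272) = -29735 + 320 = -29415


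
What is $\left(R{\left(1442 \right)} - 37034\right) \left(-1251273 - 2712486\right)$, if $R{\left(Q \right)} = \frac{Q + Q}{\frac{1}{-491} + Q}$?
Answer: $\frac{34642505394788510}{236007} \approx 1.4679 \cdot 10^{11}$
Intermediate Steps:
$R{\left(Q \right)} = \frac{2 Q}{- \frac{1}{491} + Q}$
$\left(R{\left(1442 \right)} - 37034\right) \left(-1251273 - 2712486\right) = \left(982 \cdot 1442 \frac{1}{-1 + 491 \cdot 1442} - 37034\right) \left(-1251273 - 2712486\right) = \left(982 \cdot 1442 \frac{1}{-1 + 708022} - 37034\right) \left(-3963759\right) = \left(982 \cdot 1442 \cdot \frac{1}{708021} - 37034\right) \left(-3963759\right) = \left(\frac{1416044}{708021} - 37034\right) \left(-3963759\right) = \left(- \frac{26219433670}{708021}\right) \left(-3963759\right) = \frac{34642505394788510}{236007}$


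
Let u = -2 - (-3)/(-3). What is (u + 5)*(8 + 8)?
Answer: 32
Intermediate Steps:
u = -3 (u = -2 - (-3)*(-1)/3 = -2 - 3*⅓ = -2 - 1 = -3)
(u + 5)*(8 + 8) = (-3 + 5)*(8 + 8) = 2*16 = 32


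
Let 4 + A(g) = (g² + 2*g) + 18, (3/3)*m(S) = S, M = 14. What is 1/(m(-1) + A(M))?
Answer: 1/237 ≈ 0.0042194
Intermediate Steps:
m(S) = S
A(g) = 14 + g² + 2*g (A(g) = -4 + ((g² + 2*g) + 18) = -4 + (18 + g² + 2*g) = 14 + g² + 2*g)
1/(m(-1) + A(M)) = 1/(-1 + (14 + 14² + 2*14)) = 1/(-1 + (14 + 196 + 28)) = 1/(-1 + 238) = 1/237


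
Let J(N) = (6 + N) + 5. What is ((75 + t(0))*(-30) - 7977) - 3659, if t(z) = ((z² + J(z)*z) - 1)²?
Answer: -13916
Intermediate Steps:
J(N) = 11 + N
t(z) = (-1 + z² + z*(11 + z))² (t(z) = ((z² + (11 + z)*z) - 1)² = ((z² + z*(11 + z)) - 1)² = (-1 + z² + z*(11 + z))²)
((75 + t(0))*(-30) - 7977) - 3659 = ((75 + (-1 + 0² + 0*(11 + 0))²)*(-30) - 7977) - 3659 = ((75 + (-1 + 0 + 0*11)²)*(-30) - 7977) - 3659 = ((75 + (-1 + 0 + 0)²)*(-30) - 7977) - 3659 = ((75 + (-1)²)*(-30) - 7977) - 3659 = ((75 + 1)*(-30) - 7977) - 3659 = (76*(-30) - 7977) - 3659 = (-2280 - 7977) - 3659 = -10257 - 3659 = -13916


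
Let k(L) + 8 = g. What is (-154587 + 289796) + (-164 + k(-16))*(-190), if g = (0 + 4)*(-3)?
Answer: 170169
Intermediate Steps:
g = -12 (g = 4*(-3) = -12)
k(L) = -20 (k(L) = -8 - 12 = -20)
(-154587 + 289796) + (-164 + k(-16))*(-190) = (-154587 + 289796) + (-164 - 20)*(-190) = 135209 - 184*(-190) = 135209 + 34960 = 170169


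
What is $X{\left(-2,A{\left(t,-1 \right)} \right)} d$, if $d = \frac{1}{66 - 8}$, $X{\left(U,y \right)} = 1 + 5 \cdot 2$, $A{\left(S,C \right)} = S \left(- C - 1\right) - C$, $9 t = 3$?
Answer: $\frac{11}{58} \approx 0.18966$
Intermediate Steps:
$t = \frac{1}{3}$ ($t = \frac{1}{9} \cdot 3 = \frac{1}{3} \approx 0.33333$)
$A{\left(S,C \right)} = - C + S \left(-1 - C\right)$ ($A{\left(S,C \right)} = S \left(-1 - C\right) - C = - C + S \left(-1 - C\right)$)
$X{\left(U,y \right)} = 11$ ($X{\left(U,y \right)} = 1 + 10 = 11$)
$d = \frac{1}{58} \approx 0.017241$
$X{\left(-2,A{\left(t,-1 \right)} \right)} d = 11 \cdot \frac{1}{58} = \frac{11}{58}$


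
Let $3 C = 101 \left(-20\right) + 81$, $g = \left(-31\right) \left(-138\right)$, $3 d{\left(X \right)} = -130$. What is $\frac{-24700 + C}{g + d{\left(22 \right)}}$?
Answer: $- \frac{76039}{12704} \approx -5.9854$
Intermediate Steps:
$d{\left(X \right)} = - \frac{130}{3}$ ($d{\left(X \right)} = \frac{1}{3} \left(-130\right) = - \frac{130}{3}$)
$g = 4278$
$C = - \frac{1939}{3}$ ($C = \frac{101 \left(-20\right) + 81}{3} = \frac{-2020 + 81}{3} = \frac{1}{3} \left(-1939\right) = - \frac{1939}{3} \approx -646.33$)
$\frac{-24700 + C}{g + d{\left(22 \right)}} = \frac{-24700 - \frac{1939}{3}}{4278 - \frac{130}{3}} = - \frac{76039}{3 \cdot \frac{12704}{3}} = \left(- \frac{76039}{3}\right) \frac{3}{12704} = - \frac{76039}{12704}$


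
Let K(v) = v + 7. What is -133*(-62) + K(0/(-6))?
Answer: 8253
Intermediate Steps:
K(v) = 7 + v
-133*(-62) + K(0/(-6)) = -133*(-62) + (7 + 0/(-6)) = 8246 + (7 + 0*(-1/6)) = 8246 + (7 + 0) = 8246 + 7 = 8253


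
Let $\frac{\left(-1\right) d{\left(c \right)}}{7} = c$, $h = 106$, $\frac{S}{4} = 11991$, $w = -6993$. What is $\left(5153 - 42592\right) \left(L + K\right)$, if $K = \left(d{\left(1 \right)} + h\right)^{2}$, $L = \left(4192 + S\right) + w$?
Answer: $-2057797196$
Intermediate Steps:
$S = 47964$ ($S = 4 \cdot 11991 = 47964$)
$d{\left(c \right)} = - 7 c$
$L = 45163$ ($L = \left(4192 + 47964\right) - 6993 = 52156 - 6993 = 45163$)
$K = 9801$ ($K = \left(\left(-7\right) 1 + 106\right)^{2} = \left(-7 + 106\right)^{2} = 99^{2} = 9801$)
$\left(5153 - 42592\right) \left(L + K\right) = \left(5153 - 42592\right) \left(45163 + 9801\right) = \left(-37439\right) 54964 = -2057797196$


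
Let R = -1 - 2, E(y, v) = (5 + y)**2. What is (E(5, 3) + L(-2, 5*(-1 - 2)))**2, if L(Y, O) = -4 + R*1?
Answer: 8649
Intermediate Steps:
R = -3
L(Y, O) = -7 (L(Y, O) = -4 - 3*1 = -4 - 3 = -7)
(E(5, 3) + L(-2, 5*(-1 - 2)))**2 = ((5 + 5)**2 - 7)**2 = (10**2 - 7)**2 = (100 - 7)**2 = 93**2 = 8649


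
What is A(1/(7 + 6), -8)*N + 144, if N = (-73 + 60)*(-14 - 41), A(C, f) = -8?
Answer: -5576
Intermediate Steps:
N = 715 (N = -13*(-55) = 715)
A(1/(7 + 6), -8)*N + 144 = -8*715 + 144 = -5720 + 144 = -5576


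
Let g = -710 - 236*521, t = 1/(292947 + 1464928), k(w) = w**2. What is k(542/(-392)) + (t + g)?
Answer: -24347233026763/196882000 ≈ -1.2366e+5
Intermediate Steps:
t = 1/1757875 ≈ 5.6887e-7
g = -123666 (g = -710 - 122956 = -123666)
k(542/(-392)) + (t + g) = (542/(-392))**2 + (1/1757875 - 123666) = (542*(-1/392))**2 - 217389369749/1757875 = (-271/196)**2 - 217389369749/1757875 = 73441/38416 - 217389369749/1757875 = -24347233026763/196882000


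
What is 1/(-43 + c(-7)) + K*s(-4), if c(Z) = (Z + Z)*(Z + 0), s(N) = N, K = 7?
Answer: -1539/55 ≈ -27.982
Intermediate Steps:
c(Z) = 2*Z² (c(Z) = (2*Z)*Z = 2*Z²)
1/(-43 + c(-7)) + K*s(-4) = 1/(-43 + 2*(-7)²) + 7*(-4) = 1/(-43 + 2*49) - 28 = 1/(-43 + 98) - 28 = 1/55 - 28 = -1539/55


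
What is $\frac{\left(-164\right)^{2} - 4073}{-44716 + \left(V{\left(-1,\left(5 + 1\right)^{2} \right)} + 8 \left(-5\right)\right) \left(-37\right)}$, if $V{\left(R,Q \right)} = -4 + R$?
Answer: $- \frac{22823}{43051} \approx -0.53014$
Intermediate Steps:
$\frac{\left(-164\right)^{2} - 4073}{-44716 + \left(V{\left(-1,\left(5 + 1\right)^{2} \right)} + 8 \left(-5\right)\right) \left(-37\right)} = \frac{\left(-164\right)^{2} - 4073}{-44716 + \left(\left(-4 - 1\right) + 8 \left(-5\right)\right) \left(-37\right)} = \frac{26896 - 4073}{-44716 + \left(-5 - 40\right) \left(-37\right)} = \frac{22823}{-44716 - -1665} = \frac{22823}{-44716 + 1665} = \frac{22823}{-43051} = 22823 \left(- \frac{1}{43051}\right) = - \frac{22823}{43051}$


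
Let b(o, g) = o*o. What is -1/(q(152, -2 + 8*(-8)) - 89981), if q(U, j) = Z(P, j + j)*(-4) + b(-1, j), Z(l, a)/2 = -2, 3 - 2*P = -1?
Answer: 1/89964 ≈ 1.1116e-5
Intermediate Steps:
P = 2 (P = 3/2 - 1/2*(-1) = 3/2 + 1/2 = 2)
Z(l, a) = -4 (Z(l, a) = 2*(-2) = -4)
b(o, g) = o**2
q(U, j) = 17 (q(U, j) = -4*(-4) + (-1)**2 = 16 + 1 = 17)
-1/(q(152, -2 + 8*(-8)) - 89981) = -1/(17 - 89981) = -1/(-89964) = -1*(-1/89964) = 1/89964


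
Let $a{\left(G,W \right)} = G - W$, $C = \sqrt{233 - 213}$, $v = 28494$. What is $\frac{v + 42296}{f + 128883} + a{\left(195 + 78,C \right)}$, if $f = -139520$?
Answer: $\frac{2833111}{10637} - 2 \sqrt{5} \approx 261.87$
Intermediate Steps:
$C = 2 \sqrt{5}$ ($C = \sqrt{20} = 2 \sqrt{5} \approx 4.4721$)
$\frac{v + 42296}{f + 128883} + a{\left(195 + 78,C \right)} = \frac{28494 + 42296}{-139520 + 128883} + \left(\left(195 + 78\right) - 2 \sqrt{5}\right) = \frac{70790}{-10637} + \left(273 - 2 \sqrt{5}\right) = 70790 \left(- \frac{1}{10637}\right) + \left(273 - 2 \sqrt{5}\right) = - \frac{70790}{10637} + \left(273 - 2 \sqrt{5}\right) = \frac{2833111}{10637} - 2 \sqrt{5}$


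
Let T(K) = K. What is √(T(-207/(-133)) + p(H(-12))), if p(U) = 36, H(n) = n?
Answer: 3*√73815/133 ≈ 6.1283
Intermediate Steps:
√(T(-207/(-133)) + p(H(-12))) = √(-207/(-133) + 36) = √(-207*(-1/133) + 36) = √(207/133 + 36) = √(4995/133) = 3*√73815/133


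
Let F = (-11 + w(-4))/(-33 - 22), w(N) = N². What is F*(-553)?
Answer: 553/11 ≈ 50.273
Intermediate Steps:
F = -1/11 (F = (-11 + (-4)²)/(-33 - 22) = (-11 + 16)/(-55) = 5*(-1/55) = -1/11 ≈ -0.090909)
F*(-553) = -1/11*(-553) = 553/11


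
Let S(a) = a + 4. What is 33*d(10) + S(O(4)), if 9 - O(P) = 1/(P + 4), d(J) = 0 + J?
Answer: 2743/8 ≈ 342.88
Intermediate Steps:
d(J) = J
O(P) = 9 - 1/(4 + P) (O(P) = 9 - 1/(P + 4) = 9 - 1/(4 + P))
S(a) = 4 + a
33*d(10) + S(O(4)) = 33*10 + (4 + (35 + 9*4)/(4 + 4)) = 330 + (4 + (35 + 36)/8) = 330 + (4 + (⅛)*71) = 330 + (4 + 71/8) = 330 + 103/8 = 2743/8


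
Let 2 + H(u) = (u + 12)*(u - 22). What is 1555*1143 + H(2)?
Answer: 1777083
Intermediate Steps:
H(u) = -2 + (-22 + u)*(12 + u) (H(u) = -2 + (u + 12)*(u - 22) = -2 + (12 + u)*(-22 + u) = -2 + (-22 + u)*(12 + u))
1555*1143 + H(2) = 1555*1143 + (-266 + 2² - 10*2) = 1777365 + (-266 + 4 - 20) = 1777365 - 282 = 1777083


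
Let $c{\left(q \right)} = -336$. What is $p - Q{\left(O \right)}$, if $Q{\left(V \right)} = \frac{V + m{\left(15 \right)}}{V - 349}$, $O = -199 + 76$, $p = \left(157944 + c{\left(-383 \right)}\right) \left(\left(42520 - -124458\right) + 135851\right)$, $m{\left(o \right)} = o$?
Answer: $\frac{5631936217749}{118} \approx 4.7728 \cdot 10^{10}$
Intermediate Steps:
$p = 47728273032$ ($p = \left(157944 - 336\right) \left(\left(42520 - -124458\right) + 135851\right) = 157608 \left(\left(42520 + 124458\right) + 135851\right) = 157608 \left(166978 + 135851\right) = 157608 \cdot 302829 = 47728273032$)
$O = -123$
$Q{\left(V \right)} = \frac{15 + V}{-349 + V}$ ($Q{\left(V \right)} = \frac{V + 15}{V - 349} = \frac{15 + V}{-349 + V}$)
$p - Q{\left(O \right)} = 47728273032 - \frac{15 - 123}{-349 - 123} = 47728273032 - \frac{1}{-472} \left(-108\right) = 47728273032 - \left(- \frac{1}{472}\right) \left(-108\right) = 47728273032 - \frac{27}{118} = \frac{5631936217749}{118}$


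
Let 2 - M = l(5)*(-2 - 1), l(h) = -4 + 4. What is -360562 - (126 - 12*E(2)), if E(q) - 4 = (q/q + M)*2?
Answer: -360568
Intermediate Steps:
l(h) = 0
M = 2 (M = 2 - 0*(-2 - 1) = 2 - 0*(-3) = 2 - 1*0 = 2 + 0 = 2)
E(q) = 10 (E(q) = 4 + (q/q + 2)*2 = 4 + (1 + 2)*2 = 4 + 3*2 = 4 + 6 = 10)
-360562 - (126 - 12*E(2)) = -360562 - (126 - 12*10) = -360562 - (126 - 120) = -360562 - 1*6 = -360562 - 6 = -360568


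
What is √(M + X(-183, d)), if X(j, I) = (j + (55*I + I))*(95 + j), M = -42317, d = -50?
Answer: √220187 ≈ 469.24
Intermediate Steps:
X(j, I) = (95 + j)*(j + 56*I) (X(j, I) = (j + 56*I)*(95 + j) = (95 + j)*(j + 56*I))
√(M + X(-183, d)) = √(-42317 + ((-183)² + 95*(-183) + 5320*(-50) + 56*(-50)*(-183))) = √(-42317 + (33489 - 17385 - 266000 + 512400)) = √(-42317 + 262504) = √220187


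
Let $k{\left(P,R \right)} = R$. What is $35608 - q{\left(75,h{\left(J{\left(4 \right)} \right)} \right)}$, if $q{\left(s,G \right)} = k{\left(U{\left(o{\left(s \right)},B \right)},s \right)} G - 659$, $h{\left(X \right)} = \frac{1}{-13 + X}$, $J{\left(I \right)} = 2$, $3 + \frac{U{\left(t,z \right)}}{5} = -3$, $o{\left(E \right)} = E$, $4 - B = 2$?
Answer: $\frac{399012}{11} \approx 36274.0$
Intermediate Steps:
$B = 2$ ($B = 4 - 2 = 2$)
$U{\left(t,z \right)} = -30$ ($U{\left(t,z \right)} = -15 + 5 \left(-3\right) = -15 - 15 = -30$)
$q{\left(s,G \right)} = -659 + G s$ ($q{\left(s,G \right)} = s G - 659 = G s - 659 = -659 + G s$)
$35608 - q{\left(75,h{\left(J{\left(4 \right)} \right)} \right)} = 35608 - \left(-659 + \frac{1}{-13 + 2} \cdot 75\right) = 35608 - \left(-659 + \frac{1}{-11} \cdot 75\right) = 35608 - \left(-659 - \frac{75}{11}\right) = 35608 - - \frac{7324}{11} = 35608 + \frac{7324}{11} = \frac{399012}{11}$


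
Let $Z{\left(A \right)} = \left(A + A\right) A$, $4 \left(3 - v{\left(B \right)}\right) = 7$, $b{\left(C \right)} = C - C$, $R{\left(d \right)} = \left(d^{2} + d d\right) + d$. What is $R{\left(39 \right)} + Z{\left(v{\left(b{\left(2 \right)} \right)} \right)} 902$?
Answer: $\frac{23599}{4} \approx 5899.8$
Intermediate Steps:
$R{\left(d \right)} = d + 2 d^{2}$ ($R{\left(d \right)} = \left(d^{2} + d^{2}\right) + d = 2 d^{2} + d = d + 2 d^{2}$)
$b{\left(C \right)} = 0$
$v{\left(B \right)} = \frac{5}{4}$ ($v{\left(B \right)} = 3 - \frac{7}{4} = \frac{5}{4}$)
$Z{\left(A \right)} = 2 A^{2}$ ($Z{\left(A \right)} = 2 A A = 2 A^{2}$)
$R{\left(39 \right)} + Z{\left(v{\left(b{\left(2 \right)} \right)} \right)} 902 = 39 \left(1 + 2 \cdot 39\right) + 2 \left(\frac{5}{4}\right)^{2} \cdot 902 = 39 \left(1 + 78\right) + 2 \cdot \frac{25}{16} \cdot 902 = 39 \cdot 79 + \frac{25}{8} \cdot 902 = 3081 + \frac{11275}{4} = \frac{23599}{4}$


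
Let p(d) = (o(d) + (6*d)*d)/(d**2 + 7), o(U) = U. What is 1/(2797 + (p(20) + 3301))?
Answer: 37/225846 ≈ 0.00016383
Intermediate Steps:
p(d) = (d + 6*d**2)/(7 + d**2) (p(d) = (d + (6*d)*d)/(d**2 + 7) = (d + 6*d**2)/(7 + d**2))
1/(2797 + (p(20) + 3301)) = 1/(2797 + (20*(1 + 6*20)/(7 + 20**2) + 3301)) = 1/(2797 + (20*(1 + 120)/(7 + 400) + 3301)) = 1/(2797 + (20*121/407 + 3301)) = 1/(2797 + (20*(1/407)*121 + 3301)) = 1/(2797 + (220/37 + 3301)) = 1/(2797 + 122357/37) = 1/(225846/37) = 37/225846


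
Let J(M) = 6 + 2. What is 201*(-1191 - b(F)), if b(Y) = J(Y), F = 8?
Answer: -240999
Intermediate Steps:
J(M) = 8
b(Y) = 8
201*(-1191 - b(F)) = 201*(-1191 - 1*8) = 201*(-1191 - 8) = 201*(-1199) = -240999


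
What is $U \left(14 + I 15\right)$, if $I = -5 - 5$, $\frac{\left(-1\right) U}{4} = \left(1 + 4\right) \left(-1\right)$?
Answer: $-2720$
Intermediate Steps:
$U = 20$ ($U = - 4 \left(1 + 4\right) \left(-1\right) = - 4 \cdot 5 \left(-1\right) = \left(-4\right) \left(-5\right) = 20$)
$I = -10$
$U \left(14 + I 15\right) = 20 \left(14 - 150\right) = 20 \left(-136\right) = -2720$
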